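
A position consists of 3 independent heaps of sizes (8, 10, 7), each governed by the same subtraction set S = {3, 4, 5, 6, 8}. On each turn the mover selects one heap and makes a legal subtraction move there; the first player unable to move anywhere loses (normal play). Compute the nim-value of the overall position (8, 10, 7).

All heaps use S = {3, 4, 5, 6, 8}:
n :  0  1  2  3  4  5  6  7  8  9 10
G :  0  0  0  1  1  1  2  2  2  3  3
Heap A: G(8) = 2.
Heap B: G(10) = 3.
Heap C: G(7) = 2.
Combined Grundy value = 2 ⊕ 3 ⊕ 2 = 3.

3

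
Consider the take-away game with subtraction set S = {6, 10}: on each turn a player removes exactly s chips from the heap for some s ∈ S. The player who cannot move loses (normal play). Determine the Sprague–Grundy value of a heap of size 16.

0

G(0) = 0
G(1) = mex{} = 0
G(2) = mex{} = 0
G(3) = mex{} = 0
G(4) = mex{} = 0
G(5) = mex{} = 0
G(6) = mex{0} = 1
G(7) = mex{0} = 1
G(8) = mex{0} = 1
G(9) = mex{0} = 1
G(10) = mex{0,0} = 1
G(11) = mex{0,0} = 1
G(12) = mex{1,0} = 2
G(13) = mex{1,0} = 2
G(14) = mex{1,0} = 2
G(15) = mex{1,0} = 2
G(16) = mex{1,1} = 0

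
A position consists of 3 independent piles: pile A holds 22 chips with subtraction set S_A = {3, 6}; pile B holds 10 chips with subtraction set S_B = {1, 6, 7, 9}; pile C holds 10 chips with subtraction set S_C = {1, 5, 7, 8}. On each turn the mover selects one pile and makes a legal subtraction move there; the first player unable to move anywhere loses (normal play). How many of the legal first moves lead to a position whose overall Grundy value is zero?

3

Pile A, S = {3, 6}:
G(0) = 0
G(1) = mex{} = 0
G(2) = mex{} = 0
G(3) = mex{0} = 1
G(4) = mex{0} = 1
G(5) = mex{0} = 1
G(6) = mex{1,0} = 2
G(7) = mex{1,0} = 2
G(8) = mex{1,0} = 2
G(9) = mex{2,1} = 0
G(10) = mex{2,1} = 0
G(11) = mex{2,1} = 0
G(12) = mex{0,2} = 1
G(13) = mex{0,2} = 1
G(14) = mex{0,2} = 1
G(15) = mex{1,0} = 2
G(16) = mex{1,0} = 2
G(17) = mex{1,0} = 2
G(18) = mex{2,1} = 0
G(19) = mex{2,1} = 0
G(20) = mex{2,1} = 0
G(21) = mex{0,2} = 1
G(22) = mex{0,2} = 1
G_A(22) = 1.
Pile B, S = {1, 6, 7, 9}:
G(0) = 0
G(1) = mex{0} = 1
G(2) = mex{1} = 0
G(3) = mex{0} = 1
G(4) = mex{1} = 0
G(5) = mex{0} = 1
G(6) = mex{1,0} = 2
G(7) = mex{2,1,0} = 3
G(8) = mex{3,0,1} = 2
G(9) = mex{2,1,0,0} = 3
G(10) = mex{3,0,1,1} = 2
G_B(10) = 2.
Pile C, S = {1, 5, 7, 8}:
G(0) = 0
G(1) = mex{0} = 1
G(2) = mex{1} = 0
G(3) = mex{0} = 1
G(4) = mex{1} = 0
G(5) = mex{0,0} = 1
G(6) = mex{1,1} = 0
G(7) = mex{0,0,0} = 1
G(8) = mex{1,1,1,0} = 2
G(9) = mex{2,0,0,1} = 3
G(10) = mex{3,1,1,0} = 2
G_C(10) = 2.
Combined Grundy value = 1 ⊕ 2 ⊕ 2 = 1.
A winning move leaves total XOR = 0, i.e. changes one component's Grundy value g to g ⊕ X where X is the current total.
Pile A: need g' = 1⊕1 = 0. Options: 22−3→G=0, 22−6→G=2. Hits: 1.
Pile B: need g' = 2⊕1 = 3. Options: 10−1→G=3, 10−6→G=0, 10−7→G=1, 10−9→G=1. Hits: 1.
Pile C: need g' = 2⊕1 = 3. Options: 10−1→G=3, 10−5→G=1, 10−7→G=1, 10−8→G=0. Hits: 1.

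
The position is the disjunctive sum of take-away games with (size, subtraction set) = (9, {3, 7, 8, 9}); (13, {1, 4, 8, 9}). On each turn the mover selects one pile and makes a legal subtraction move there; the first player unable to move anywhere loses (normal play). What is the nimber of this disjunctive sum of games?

Pile A, S = {3, 7, 8, 9}:
G(0) = 0
G(1) = mex{} = 0
G(2) = mex{} = 0
G(3) = mex{0} = 1
G(4) = mex{0} = 1
G(5) = mex{0} = 1
G(6) = mex{1} = 0
G(7) = mex{1,0} = 2
G(8) = mex{1,0,0} = 2
G(9) = mex{0,0,0,0} = 1
G_A(9) = 1.
Pile B, S = {1, 4, 8, 9}:
G(0) = 0
G(1) = mex{0} = 1
G(2) = mex{1} = 0
G(3) = mex{0} = 1
G(4) = mex{1,0} = 2
G(5) = mex{2,1} = 0
G(6) = mex{0,0} = 1
G(7) = mex{1,1} = 0
G(8) = mex{0,2,0} = 1
G(9) = mex{1,0,1,0} = 2
G(10) = mex{2,1,0,1} = 3
G(11) = mex{3,0,1,0} = 2
G(12) = mex{2,1,2,1} = 0
G(13) = mex{0,2,0,2} = 1
G_B(13) = 1.
Combined Grundy value = 1 ⊕ 1 = 0.

0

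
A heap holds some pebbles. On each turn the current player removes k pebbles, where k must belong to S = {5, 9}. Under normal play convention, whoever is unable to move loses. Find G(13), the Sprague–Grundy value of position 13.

n :  0  1  2  3  4  5  6  7  8  9 10 11 12 13
G :  0  0  0  0  0  1  1  1  1  1  2  2  2  2

2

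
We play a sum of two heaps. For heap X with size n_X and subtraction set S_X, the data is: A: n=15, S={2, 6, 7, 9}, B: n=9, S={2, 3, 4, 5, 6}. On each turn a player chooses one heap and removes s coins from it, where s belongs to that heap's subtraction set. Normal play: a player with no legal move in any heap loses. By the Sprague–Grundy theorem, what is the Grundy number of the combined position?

Heap A, S = {2, 6, 7, 9}:
n :  0  1  2  3  4  5  6  7  8  9 10 11 12 13 14 15
G :  0  0  1  1  0  0  1  1  2  2  3  3  2  2  3  0
G_A(15) = 0.
Heap B, S = {2, 3, 4, 5, 6}:
n : 0 1 2 3 4 5 6 7 8 9
G : 0 0 1 1 2 2 3 3 0 0
G_B(9) = 0.
Combined Grundy value = 0 ⊕ 0 = 0.

0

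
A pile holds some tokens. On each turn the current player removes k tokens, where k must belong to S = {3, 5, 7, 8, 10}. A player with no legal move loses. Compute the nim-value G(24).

G(0) = 0
G(1) = mex{} = 0
G(2) = mex{} = 0
G(3) = mex{0} = 1
G(4) = mex{0} = 1
G(5) = mex{0,0} = 1
G(6) = mex{1,0} = 2
G(7) = mex{1,0,0} = 2
G(8) = mex{1,1,0,0} = 2
G(9) = mex{2,1,0,0} = 3
G(10) = mex{2,1,1,0,0} = 3
G(11) = mex{2,2,1,1,0} = 3
G(12) = mex{3,2,1,1,0} = 4
G(13) = mex{3,2,2,1,1} = 0
G(14) = mex{3,3,2,2,1} = 0
G(15) = mex{4,3,2,2,1} = 0
G(16) = mex{0,3,3,2,2} = 1
G(17) = mex{0,4,3,3,2} = 1
G(18) = mex{0,0,3,3,2} = 1
G(19) = mex{1,0,4,3,3} = 2
G(20) = mex{1,0,0,4,3} = 2
G(21) = mex{1,1,0,0,3} = 2
G(22) = mex{2,1,0,0,4} = 3
G(23) = mex{2,1,1,0,0} = 3
G(24) = mex{2,2,1,1,0} = 3

3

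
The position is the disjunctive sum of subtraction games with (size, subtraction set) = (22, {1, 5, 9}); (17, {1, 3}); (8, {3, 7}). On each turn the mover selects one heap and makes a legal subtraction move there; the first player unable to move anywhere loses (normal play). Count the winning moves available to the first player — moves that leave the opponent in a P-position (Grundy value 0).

1

Heap A, S = {1, 5, 9}:
n :  0  1  2  3  4  5  6  7  8  9 10 11 12 13 14 15 16 17 18 19 20 21 22
G :  0  1  0  1  0  1  0  1  0  1  0  1  0  1  0  1  0  1  0  1  0  1  0
G_A(22) = 0.
Heap B, S = {1, 3}:
n :  0  1  2  3  4  5  6  7  8  9 10 11 12 13 14 15 16 17
G :  0  1  0  1  0  1  0  1  0  1  0  1  0  1  0  1  0  1
G_B(17) = 1.
Heap C, S = {3, 7}:
G(0) = 0
G(1) = mex{} = 0
G(2) = mex{} = 0
G(3) = mex{0} = 1
G(4) = mex{0} = 1
G(5) = mex{0} = 1
G(6) = mex{1} = 0
G(7) = mex{1,0} = 2
G(8) = mex{1,0} = 2
G_C(8) = 2.
Combined Grundy value = 0 ⊕ 1 ⊕ 2 = 3.
A winning move leaves total XOR = 0, i.e. changes one component's Grundy value g to g ⊕ X where X is the current total.
Heap A: need g' = 0⊕3 = 3. Options: 22−1→G=1, 22−5→G=1, 22−9→G=1. Hits: 0.
Heap B: need g' = 1⊕3 = 2. Options: 17−1→G=0, 17−3→G=0. Hits: 0.
Heap C: need g' = 2⊕3 = 1. Options: 8−3→G=1, 8−7→G=0. Hits: 1.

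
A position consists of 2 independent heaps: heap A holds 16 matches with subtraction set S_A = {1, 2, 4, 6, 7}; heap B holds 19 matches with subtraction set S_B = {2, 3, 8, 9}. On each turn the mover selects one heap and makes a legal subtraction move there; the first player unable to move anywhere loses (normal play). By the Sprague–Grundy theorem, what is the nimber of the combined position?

1

Heap A, S = {1, 2, 4, 6, 7}:
n :  0  1  2  3  4  5  6  7  8  9 10 11 12 13 14 15 16
G :  0  1  2  0  1  2  3  4  0  1  2  0  1  2  3  4  0
G_A(16) = 0.
Heap B, S = {2, 3, 8, 9}:
G(0) = 0
G(1) = mex{} = 0
G(2) = mex{0} = 1
G(3) = mex{0,0} = 1
G(4) = mex{1,0} = 2
G(5) = mex{1,1} = 0
G(6) = mex{2,1} = 0
G(7) = mex{0,2} = 1
G(8) = mex{0,0,0} = 1
G(9) = mex{1,0,0,0} = 2
G(10) = mex{1,1,1,0} = 2
G(11) = mex{2,1,1,1} = 0
G(12) = mex{2,2,2,1} = 0
G(13) = mex{0,2,0,2} = 1
G(14) = mex{0,0,0,0} = 1
G(15) = mex{1,0,1,0} = 2
G(16) = mex{1,1,1,1} = 0
G(17) = mex{2,1,2,1} = 0
G(18) = mex{0,2,2,2} = 1
G(19) = mex{0,0,0,2} = 1
G_B(19) = 1.
Combined Grundy value = 0 ⊕ 1 = 1.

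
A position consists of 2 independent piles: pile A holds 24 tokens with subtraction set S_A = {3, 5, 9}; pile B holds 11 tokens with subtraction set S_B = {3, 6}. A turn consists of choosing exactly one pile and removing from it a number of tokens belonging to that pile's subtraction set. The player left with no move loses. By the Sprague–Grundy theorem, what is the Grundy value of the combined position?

0

Pile A, S = {3, 5, 9}:
n :  0  1  2  3  4  5  6  7  8  9 10 11 12 13 14 15 16 17 18 19 20 21 22 23 24
G :  0  0  0  1  1  1  2  2  0  3  3  1  0  2  0  1  0  1  0  1  0  1  0  1  0
G_A(24) = 0.
Pile B, S = {3, 6}:
G(0) = 0
G(1) = mex{} = 0
G(2) = mex{} = 0
G(3) = mex{0} = 1
G(4) = mex{0} = 1
G(5) = mex{0} = 1
G(6) = mex{1,0} = 2
G(7) = mex{1,0} = 2
G(8) = mex{1,0} = 2
G(9) = mex{2,1} = 0
G(10) = mex{2,1} = 0
G(11) = mex{2,1} = 0
G_B(11) = 0.
Combined Grundy value = 0 ⊕ 0 = 0.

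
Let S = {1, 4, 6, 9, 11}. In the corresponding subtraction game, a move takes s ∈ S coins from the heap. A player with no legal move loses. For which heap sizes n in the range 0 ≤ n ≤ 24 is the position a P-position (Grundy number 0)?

n :  0  1  2  3  4  5  6  7  8  9 10 11 12 13 14 15 16 17 18 19 20 21 22 23 24
G :  0  1  0  1  2  0  1  0  1  2  0  1  0  1  2  0  1  0  1  2  0  1  0  1  2
P-positions are exactly the n with G(n) = 0.

0, 2, 5, 7, 10, 12, 15, 17, 20, 22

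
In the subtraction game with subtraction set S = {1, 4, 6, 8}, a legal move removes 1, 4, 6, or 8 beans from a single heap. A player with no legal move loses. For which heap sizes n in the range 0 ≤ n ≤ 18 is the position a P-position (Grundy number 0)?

0, 2, 5, 7, 12, 14, 17

n :  0  1  2  3  4  5  6  7  8  9 10 11 12 13 14 15 16 17 18
G :  0  1  0  1  2  0  1  0  1  2  3  2  0  1  0  1  2  0  1
P-positions are exactly the n with G(n) = 0.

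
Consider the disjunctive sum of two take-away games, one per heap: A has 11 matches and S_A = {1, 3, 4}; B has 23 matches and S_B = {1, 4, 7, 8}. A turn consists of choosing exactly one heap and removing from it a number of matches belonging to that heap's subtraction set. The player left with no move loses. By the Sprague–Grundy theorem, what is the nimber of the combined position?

0

Heap A, S = {1, 3, 4}:
G(0) = 0
G(1) = mex{0} = 1
G(2) = mex{1} = 0
G(3) = mex{0,0} = 1
G(4) = mex{1,1,0} = 2
G(5) = mex{2,0,1} = 3
G(6) = mex{3,1,0} = 2
G(7) = mex{2,2,1} = 0
G(8) = mex{0,3,2} = 1
G(9) = mex{1,2,3} = 0
G(10) = mex{0,0,2} = 1
G(11) = mex{1,1,0} = 2
G_A(11) = 2.
Heap B, S = {1, 4, 7, 8}:
G(0) = 0
G(1) = mex{0} = 1
G(2) = mex{1} = 0
G(3) = mex{0} = 1
G(4) = mex{1,0} = 2
G(5) = mex{2,1} = 0
G(6) = mex{0,0} = 1
G(7) = mex{1,1,0} = 2
G(8) = mex{2,2,1,0} = 3
G(9) = mex{3,0,0,1} = 2
G(10) = mex{2,1,1,0} = 3
G(11) = mex{3,2,2,1} = 0
G(12) = mex{0,3,0,2} = 1
G(13) = mex{1,2,1,0} = 3
G(14) = mex{3,3,2,1} = 0
G(15) = mex{0,0,3,2} = 1
G(16) = mex{1,1,2,3} = 0
G(17) = mex{0,3,3,2} = 1
G(18) = mex{1,0,0,3} = 2
G(19) = mex{2,1,1,0} = 3
G(20) = mex{3,0,3,1} = 2
G(21) = mex{2,1,0,3} = 4
G(22) = mex{4,2,1,0} = 3
G(23) = mex{3,3,0,1} = 2
G_B(23) = 2.
Combined Grundy value = 2 ⊕ 2 = 0.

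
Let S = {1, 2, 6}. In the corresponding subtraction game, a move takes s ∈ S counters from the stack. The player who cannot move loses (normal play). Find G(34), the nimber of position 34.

G(0) = 0
G(1) = mex{0} = 1
G(2) = mex{1,0} = 2
G(3) = mex{2,1} = 0
G(4) = mex{0,2} = 1
G(5) = mex{1,0} = 2
G(6) = mex{2,1,0} = 3
G(7) = mex{3,2,1} = 0
G(8) = mex{0,3,2} = 1
G(9) = mex{1,0,0} = 2
G(10) = mex{2,1,1} = 0
G(11) = mex{0,2,2} = 1
G(12) = mex{1,0,3} = 2
G(13) = mex{2,1,0} = 3
G(14) = mex{3,2,1} = 0
G(15) = mex{0,3,2} = 1
G(16) = mex{1,0,0} = 2
G(17) = mex{2,1,1} = 0
G(18) = mex{0,2,2} = 1
G(19) = mex{1,0,3} = 2
G(20) = mex{2,1,0} = 3
G(21) = mex{3,2,1} = 0
G(22) = mex{0,3,2} = 1
G(23) = mex{1,0,0} = 2
G(24) = mex{2,1,1} = 0
G(25) = mex{0,2,2} = 1
G(26) = mex{1,0,3} = 2
G(27) = mex{2,1,0} = 3
G(28) = mex{3,2,1} = 0
G(29) = mex{0,3,2} = 1
G(30) = mex{1,0,0} = 2
G(31) = mex{2,1,1} = 0
G(32) = mex{0,2,2} = 1
G(33) = mex{1,0,3} = 2
G(34) = mex{2,1,0} = 3

3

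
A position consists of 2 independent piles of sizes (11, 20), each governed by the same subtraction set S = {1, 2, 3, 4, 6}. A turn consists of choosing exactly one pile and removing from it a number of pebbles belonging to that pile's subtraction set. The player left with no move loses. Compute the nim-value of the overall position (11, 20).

1

All piles use S = {1, 2, 3, 4, 6}:
n :  0  1  2  3  4  5  6  7  8  9 10 11 12 13 14 15 16 17 18 19 20
G :  0  1  2  3  4  0  1  2  3  4  0  1  2  3  4  0  1  2  3  4  0
Pile A: G(11) = 1.
Pile B: G(20) = 0.
Combined Grundy value = 1 ⊕ 0 = 1.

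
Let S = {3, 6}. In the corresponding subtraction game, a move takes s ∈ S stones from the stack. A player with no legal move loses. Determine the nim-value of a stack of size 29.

0

G(0) = 0
G(1) = mex{} = 0
G(2) = mex{} = 0
G(3) = mex{0} = 1
G(4) = mex{0} = 1
G(5) = mex{0} = 1
G(6) = mex{1,0} = 2
G(7) = mex{1,0} = 2
G(8) = mex{1,0} = 2
G(9) = mex{2,1} = 0
G(10) = mex{2,1} = 0
G(11) = mex{2,1} = 0
G(12) = mex{0,2} = 1
G(13) = mex{0,2} = 1
G(14) = mex{0,2} = 1
G(15) = mex{1,0} = 2
G(16) = mex{1,0} = 2
G(17) = mex{1,0} = 2
G(18) = mex{2,1} = 0
G(19) = mex{2,1} = 0
G(20) = mex{2,1} = 0
G(21) = mex{0,2} = 1
G(22) = mex{0,2} = 1
G(23) = mex{0,2} = 1
G(24) = mex{1,0} = 2
G(25) = mex{1,0} = 2
G(26) = mex{1,0} = 2
G(27) = mex{2,1} = 0
G(28) = mex{2,1} = 0
G(29) = mex{2,1} = 0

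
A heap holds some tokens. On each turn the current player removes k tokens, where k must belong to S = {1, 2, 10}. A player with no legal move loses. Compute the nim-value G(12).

G(0) = 0
G(1) = mex{0} = 1
G(2) = mex{1,0} = 2
G(3) = mex{2,1} = 0
G(4) = mex{0,2} = 1
G(5) = mex{1,0} = 2
G(6) = mex{2,1} = 0
G(7) = mex{0,2} = 1
G(8) = mex{1,0} = 2
G(9) = mex{2,1} = 0
G(10) = mex{0,2,0} = 1
G(11) = mex{1,0,1} = 2
G(12) = mex{2,1,2} = 0

0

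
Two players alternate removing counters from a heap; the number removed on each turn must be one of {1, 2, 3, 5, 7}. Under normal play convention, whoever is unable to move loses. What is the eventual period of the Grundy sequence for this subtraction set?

G(0) = 0
G(1) = mex{0} = 1
G(2) = mex{1,0} = 2
G(3) = mex{2,1,0} = 3
G(4) = mex{3,2,1} = 0
G(5) = mex{0,3,2,0} = 1
G(6) = mex{1,0,3,1} = 2
G(7) = mex{2,1,0,2,0} = 3
G(8) = mex{3,2,1,3,1} = 0
G(9) = mex{0,3,2,0,2} = 1
G(10) = mex{1,0,3,1,3} = 2
G(11) = mex{2,1,0,2,0} = 3
G(12) = mex{3,2,1,3,1} = 0
G(13) = mex{0,3,2,0,2} = 1
G(14) = mex{1,0,3,1,3} = 2
G(n+4) = G(n) holds for n = 0,…,6 (a full window of length max(S) = 7), so the sequence is purely periodic with period 4.

4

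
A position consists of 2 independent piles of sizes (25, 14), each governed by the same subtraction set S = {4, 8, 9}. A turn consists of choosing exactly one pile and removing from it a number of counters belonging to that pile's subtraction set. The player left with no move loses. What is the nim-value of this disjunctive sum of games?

3

All piles use S = {4, 8, 9}:
n :  0  1  2  3  4  5  6  7  8  9 10 11 12 13 14 15 16 17 18 19 20 21 22 23 24 25
G :  0  0  0  0  1  1  1  1  2  2  2  2  3  0  0  0  0  1  1  1  1  2  2  2  2  3
Pile A: G(25) = 3.
Pile B: G(14) = 0.
Combined Grundy value = 3 ⊕ 0 = 3.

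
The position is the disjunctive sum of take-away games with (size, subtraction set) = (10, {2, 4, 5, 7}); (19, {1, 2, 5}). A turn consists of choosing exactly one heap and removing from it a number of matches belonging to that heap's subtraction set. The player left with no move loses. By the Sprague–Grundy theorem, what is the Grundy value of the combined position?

Heap A, S = {2, 4, 5, 7}:
G(0) = 0
G(1) = mex{} = 0
G(2) = mex{0} = 1
G(3) = mex{0} = 1
G(4) = mex{1,0} = 2
G(5) = mex{1,0,0} = 2
G(6) = mex{2,1,0} = 3
G(7) = mex{2,1,1,0} = 3
G(8) = mex{3,2,1,0} = 4
G(9) = mex{3,2,2,1} = 0
G(10) = mex{4,3,2,1} = 0
G_A(10) = 0.
Heap B, S = {1, 2, 5}:
G(0) = 0
G(1) = mex{0} = 1
G(2) = mex{1,0} = 2
G(3) = mex{2,1} = 0
G(4) = mex{0,2} = 1
G(5) = mex{1,0,0} = 2
G(6) = mex{2,1,1} = 0
G(7) = mex{0,2,2} = 1
G(8) = mex{1,0,0} = 2
G(9) = mex{2,1,1} = 0
G(10) = mex{0,2,2} = 1
G(11) = mex{1,0,0} = 2
G(12) = mex{2,1,1} = 0
G(13) = mex{0,2,2} = 1
G(14) = mex{1,0,0} = 2
G(15) = mex{2,1,1} = 0
G(16) = mex{0,2,2} = 1
G(17) = mex{1,0,0} = 2
G(18) = mex{2,1,1} = 0
G(19) = mex{0,2,2} = 1
G_B(19) = 1.
Combined Grundy value = 0 ⊕ 1 = 1.

1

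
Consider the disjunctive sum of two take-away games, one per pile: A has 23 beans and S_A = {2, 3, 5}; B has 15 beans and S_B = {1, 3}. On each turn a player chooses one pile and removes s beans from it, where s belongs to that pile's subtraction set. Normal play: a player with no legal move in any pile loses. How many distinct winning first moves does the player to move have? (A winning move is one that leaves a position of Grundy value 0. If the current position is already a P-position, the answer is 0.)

0

Pile A, S = {2, 3, 5}:
G(0) = 0
G(1) = mex{} = 0
G(2) = mex{0} = 1
G(3) = mex{0,0} = 1
G(4) = mex{1,0} = 2
G(5) = mex{1,1,0} = 2
G(6) = mex{2,1,0} = 3
G(7) = mex{2,2,1} = 0
G(8) = mex{3,2,1} = 0
G(9) = mex{0,3,2} = 1
G(10) = mex{0,0,2} = 1
G(11) = mex{1,0,3} = 2
G(12) = mex{1,1,0} = 2
G(13) = mex{2,1,0} = 3
G(14) = mex{2,2,1} = 0
G(15) = mex{3,2,1} = 0
G(16) = mex{0,3,2} = 1
G(17) = mex{0,0,2} = 1
G(18) = mex{1,0,3} = 2
G(19) = mex{1,1,0} = 2
G(20) = mex{2,1,0} = 3
G(21) = mex{2,2,1} = 0
G(22) = mex{3,2,1} = 0
G(23) = mex{0,3,2} = 1
G_A(23) = 1.
Pile B, S = {1, 3}:
G(0) = 0
G(1) = mex{0} = 1
G(2) = mex{1} = 0
G(3) = mex{0,0} = 1
G(4) = mex{1,1} = 0
G(5) = mex{0,0} = 1
G(6) = mex{1,1} = 0
G(7) = mex{0,0} = 1
G(8) = mex{1,1} = 0
G(9) = mex{0,0} = 1
G(10) = mex{1,1} = 0
G(11) = mex{0,0} = 1
G(12) = mex{1,1} = 0
G(13) = mex{0,0} = 1
G(14) = mex{1,1} = 0
G(15) = mex{0,0} = 1
G_B(15) = 1.
Combined Grundy value = 1 ⊕ 1 = 0.
A winning move leaves total XOR = 0, i.e. changes one component's Grundy value g to g ⊕ X where X is the current total.
Pile A: target g' = 1⊕0 = 1, but every legal move changes the Grundy value (mex property), so 0 moves.
Pile B: target g' = 1⊕0 = 1, but every legal move changes the Grundy value (mex property), so 0 moves.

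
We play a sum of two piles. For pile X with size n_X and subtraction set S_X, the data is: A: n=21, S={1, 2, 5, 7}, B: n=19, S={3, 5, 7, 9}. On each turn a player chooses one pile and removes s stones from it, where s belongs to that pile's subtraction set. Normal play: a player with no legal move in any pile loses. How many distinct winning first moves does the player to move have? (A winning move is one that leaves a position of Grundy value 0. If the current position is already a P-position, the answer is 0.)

Pile A, S = {1, 2, 5, 7}:
n :  0  1  2  3  4  5  6  7  8  9 10 11 12 13 14 15 16 17 18 19 20 21
G :  0  1  2  0  1  2  0  1  2  0  1  2  0  1  2  0  1  2  0  1  2  0
G_A(21) = 0.
Pile B, S = {3, 5, 7, 9}:
G(0) = 0
G(1) = mex{} = 0
G(2) = mex{} = 0
G(3) = mex{0} = 1
G(4) = mex{0} = 1
G(5) = mex{0,0} = 1
G(6) = mex{1,0} = 2
G(7) = mex{1,0,0} = 2
G(8) = mex{1,1,0} = 2
G(9) = mex{2,1,0,0} = 3
G(10) = mex{2,1,1,0} = 3
G(11) = mex{2,2,1,0} = 3
G(12) = mex{3,2,1,1} = 0
G(13) = mex{3,2,2,1} = 0
G(14) = mex{3,3,2,1} = 0
G(15) = mex{0,3,2,2} = 1
G(16) = mex{0,3,3,2} = 1
G(17) = mex{0,0,3,2} = 1
G(18) = mex{1,0,3,3} = 2
G(19) = mex{1,0,0,3} = 2
G_B(19) = 2.
Combined Grundy value = 0 ⊕ 2 = 2.
A winning move leaves total XOR = 0, i.e. changes one component's Grundy value g to g ⊕ X where X is the current total.
Pile A: need g' = 0⊕2 = 2. Options: 21−1→G=2, 21−2→G=1, 21−5→G=1, 21−7→G=2. Hits: 2.
Pile B: need g' = 2⊕2 = 0. Options: 19−3→G=1, 19−5→G=0, 19−7→G=0, 19−9→G=3. Hits: 2.

4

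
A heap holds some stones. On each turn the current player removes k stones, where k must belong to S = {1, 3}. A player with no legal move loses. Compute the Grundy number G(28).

n :  0  1  2  3  4  5  6  7  8  9 10 11 12 13 14 15 16 17 18 19 20 21 22 23 24 25 26 27 28
G :  0  1  0  1  0  1  0  1  0  1  0  1  0  1  0  1  0  1  0  1  0  1  0  1  0  1  0  1  0

0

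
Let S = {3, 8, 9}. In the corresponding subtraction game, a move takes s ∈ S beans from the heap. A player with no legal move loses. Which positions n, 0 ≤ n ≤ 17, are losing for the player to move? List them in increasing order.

0, 1, 2, 6, 7, 12, 13, 17

n :  0  1  2  3  4  5  6  7  8  9 10 11 12 13 14 15 16 17
G :  0  0  0  1  1  1  0  0  2  1  1  3  0  0  2  1  1  0
P-positions are exactly the n with G(n) = 0.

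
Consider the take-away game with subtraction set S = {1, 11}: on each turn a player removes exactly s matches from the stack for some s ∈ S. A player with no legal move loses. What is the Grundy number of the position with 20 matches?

G(0) = 0
G(1) = mex{0} = 1
G(2) = mex{1} = 0
G(3) = mex{0} = 1
G(4) = mex{1} = 0
G(5) = mex{0} = 1
G(6) = mex{1} = 0
G(7) = mex{0} = 1
G(8) = mex{1} = 0
G(9) = mex{0} = 1
G(10) = mex{1} = 0
G(11) = mex{0,0} = 1
G(12) = mex{1,1} = 0
G(13) = mex{0,0} = 1
G(14) = mex{1,1} = 0
G(15) = mex{0,0} = 1
G(16) = mex{1,1} = 0
G(17) = mex{0,0} = 1
G(18) = mex{1,1} = 0
G(19) = mex{0,0} = 1
G(20) = mex{1,1} = 0

0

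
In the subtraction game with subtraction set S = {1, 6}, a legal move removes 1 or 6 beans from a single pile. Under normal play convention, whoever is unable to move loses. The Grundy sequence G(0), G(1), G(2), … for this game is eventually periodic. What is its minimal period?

7

n :  0  1  2  3  4  5  6  7  8  9 10 11 12 13 14 15
G :  0  1  0  1  0  1  2  0  1  0  1  0  1  2  0  1
G(n+7) = G(n) holds for n = 0,…,5 (a full window of length max(S) = 6), so the sequence is purely periodic with period 7.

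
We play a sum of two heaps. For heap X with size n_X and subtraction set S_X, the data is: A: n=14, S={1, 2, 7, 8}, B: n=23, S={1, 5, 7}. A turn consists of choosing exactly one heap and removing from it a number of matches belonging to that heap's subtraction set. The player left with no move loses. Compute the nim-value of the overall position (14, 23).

Heap A, S = {1, 2, 7, 8}:
n :  0  1  2  3  4  5  6  7  8  9 10 11 12 13 14
G :  0  1  2  0  1  2  0  1  2  0  1  2  0  1  2
G_A(14) = 2.
Heap B, S = {1, 5, 7}:
G(0) = 0
G(1) = mex{0} = 1
G(2) = mex{1} = 0
G(3) = mex{0} = 1
G(4) = mex{1} = 0
G(5) = mex{0,0} = 1
G(6) = mex{1,1} = 0
G(7) = mex{0,0,0} = 1
G(8) = mex{1,1,1} = 0
G(9) = mex{0,0,0} = 1
G(10) = mex{1,1,1} = 0
G(11) = mex{0,0,0} = 1
G(12) = mex{1,1,1} = 0
G(13) = mex{0,0,0} = 1
G(14) = mex{1,1,1} = 0
G(15) = mex{0,0,0} = 1
G(16) = mex{1,1,1} = 0
G(17) = mex{0,0,0} = 1
G(18) = mex{1,1,1} = 0
G(19) = mex{0,0,0} = 1
G(20) = mex{1,1,1} = 0
G(21) = mex{0,0,0} = 1
G(22) = mex{1,1,1} = 0
G(23) = mex{0,0,0} = 1
G_B(23) = 1.
Combined Grundy value = 2 ⊕ 1 = 3.

3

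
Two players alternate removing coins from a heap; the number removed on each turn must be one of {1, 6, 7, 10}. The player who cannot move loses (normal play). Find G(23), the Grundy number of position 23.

G(0) = 0
G(1) = mex{0} = 1
G(2) = mex{1} = 0
G(3) = mex{0} = 1
G(4) = mex{1} = 0
G(5) = mex{0} = 1
G(6) = mex{1,0} = 2
G(7) = mex{2,1,0} = 3
G(8) = mex{3,0,1} = 2
G(9) = mex{2,1,0} = 3
G(10) = mex{3,0,1,0} = 2
G(11) = mex{2,1,0,1} = 3
G(12) = mex{3,2,1,0} = 4
G(13) = mex{4,3,2,1} = 0
G(14) = mex{0,2,3,0} = 1
G(15) = mex{1,3,2,1} = 0
G(16) = mex{0,2,3,2} = 1
G(17) = mex{1,3,2,3} = 0
G(18) = mex{0,4,3,2} = 1
G(19) = mex{1,0,4,3} = 2
G(20) = mex{2,1,0,2} = 3
G(21) = mex{3,0,1,3} = 2
G(22) = mex{2,1,0,4} = 3
G(23) = mex{3,0,1,0} = 2

2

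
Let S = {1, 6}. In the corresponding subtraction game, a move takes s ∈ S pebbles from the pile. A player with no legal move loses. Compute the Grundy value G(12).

1

n :  0  1  2  3  4  5  6  7  8  9 10 11 12
G :  0  1  0  1  0  1  2  0  1  0  1  0  1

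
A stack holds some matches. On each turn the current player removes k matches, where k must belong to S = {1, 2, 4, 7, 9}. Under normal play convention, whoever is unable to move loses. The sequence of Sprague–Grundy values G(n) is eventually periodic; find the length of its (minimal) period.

11

G(0) = 0
G(1) = mex{0} = 1
G(2) = mex{1,0} = 2
G(3) = mex{2,1} = 0
G(4) = mex{0,2,0} = 1
G(5) = mex{1,0,1} = 2
G(6) = mex{2,1,2} = 0
G(7) = mex{0,2,0,0} = 1
G(8) = mex{1,0,1,1} = 2
G(9) = mex{2,1,2,2,0} = 3
G(10) = mex{3,2,0,0,1} = 4
G(11) = mex{4,3,1,1,2} = 0
G(12) = mex{0,4,2,2,0} = 1
G(13) = mex{1,0,3,0,1} = 2
G(14) = mex{2,1,4,1,2} = 0
G(15) = mex{0,2,0,2,0} = 1
G(16) = mex{1,0,1,3,1} = 2
G(17) = mex{2,1,2,4,2} = 0
G(18) = mex{0,2,0,0,3} = 1
G(19) = mex{1,0,1,1,4} = 2
G(20) = mex{2,1,2,2,0} = 3
G(21) = mex{3,2,0,0,1} = 4
G(22) = mex{4,3,1,1,2} = 0
G(23) = mex{0,4,2,2,0} = 1
G(n+11) = G(n) holds for n = 0,…,8 (a full window of length max(S) = 9), so the sequence is purely periodic with period 11.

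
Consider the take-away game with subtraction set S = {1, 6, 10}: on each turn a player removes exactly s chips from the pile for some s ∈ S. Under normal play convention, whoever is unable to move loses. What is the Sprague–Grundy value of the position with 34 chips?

n :  0  1  2  3  4  5  6  7  8  9 10 11 12 13 14 15 16 17 18 19 20 21 22 23 24 25 26 27 28 29 30 31 32 33 34
G :  0  1  0  1  0  1  2  0  1  0  1  0  1  2  3  2  0  1  0  1  0  1  2  0  1  0  1  0  1  2  3  2  0  1  0

0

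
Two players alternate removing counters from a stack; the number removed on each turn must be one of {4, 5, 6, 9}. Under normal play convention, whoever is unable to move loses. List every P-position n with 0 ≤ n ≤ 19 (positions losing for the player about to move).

G(0) = 0
G(1) = mex{} = 0
G(2) = mex{} = 0
G(3) = mex{} = 0
G(4) = mex{0} = 1
G(5) = mex{0,0} = 1
G(6) = mex{0,0,0} = 1
G(7) = mex{0,0,0} = 1
G(8) = mex{1,0,0} = 2
G(9) = mex{1,1,0,0} = 2
G(10) = mex{1,1,1,0} = 2
G(11) = mex{1,1,1,0} = 2
G(12) = mex{2,1,1,0} = 3
G(13) = mex{2,2,1,1} = 0
G(14) = mex{2,2,2,1} = 0
G(15) = mex{2,2,2,1} = 0
G(16) = mex{3,2,2,1} = 0
G(17) = mex{0,3,2,2} = 1
G(18) = mex{0,0,3,2} = 1
G(19) = mex{0,0,0,2} = 1
P-positions are exactly the n with G(n) = 0.

0, 1, 2, 3, 13, 14, 15, 16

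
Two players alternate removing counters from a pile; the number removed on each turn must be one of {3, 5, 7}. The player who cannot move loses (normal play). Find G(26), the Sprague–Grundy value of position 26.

n :  0  1  2  3  4  5  6  7  8  9 10 11 12 13 14 15 16 17 18 19 20 21 22 23 24 25 26
G :  0  0  0  1  1  1  2  2  2  3  0  0  0  1  1  1  2  2  2  3  0  0  0  1  1  1  2

2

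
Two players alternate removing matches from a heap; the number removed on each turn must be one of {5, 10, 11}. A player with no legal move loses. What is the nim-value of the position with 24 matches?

1

G(0) = 0
G(1) = mex{} = 0
G(2) = mex{} = 0
G(3) = mex{} = 0
G(4) = mex{} = 0
G(5) = mex{0} = 1
G(6) = mex{0} = 1
G(7) = mex{0} = 1
G(8) = mex{0} = 1
G(9) = mex{0} = 1
G(10) = mex{1,0} = 2
G(11) = mex{1,0,0} = 2
G(12) = mex{1,0,0} = 2
G(13) = mex{1,0,0} = 2
G(14) = mex{1,0,0} = 2
G(15) = mex{2,1,0} = 3
G(16) = mex{2,1,1} = 0
G(17) = mex{2,1,1} = 0
G(18) = mex{2,1,1} = 0
G(19) = mex{2,1,1} = 0
G(20) = mex{3,2,1} = 0
G(21) = mex{0,2,2} = 1
G(22) = mex{0,2,2} = 1
G(23) = mex{0,2,2} = 1
G(24) = mex{0,2,2} = 1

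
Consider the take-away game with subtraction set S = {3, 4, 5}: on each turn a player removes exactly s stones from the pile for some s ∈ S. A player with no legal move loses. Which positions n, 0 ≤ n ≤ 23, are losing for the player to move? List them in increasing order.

0, 1, 2, 8, 9, 10, 16, 17, 18

G(0) = 0
G(1) = mex{} = 0
G(2) = mex{} = 0
G(3) = mex{0} = 1
G(4) = mex{0,0} = 1
G(5) = mex{0,0,0} = 1
G(6) = mex{1,0,0} = 2
G(7) = mex{1,1,0} = 2
G(8) = mex{1,1,1} = 0
G(9) = mex{2,1,1} = 0
G(10) = mex{2,2,1} = 0
G(11) = mex{0,2,2} = 1
G(12) = mex{0,0,2} = 1
G(13) = mex{0,0,0} = 1
G(14) = mex{1,0,0} = 2
G(15) = mex{1,1,0} = 2
G(16) = mex{1,1,1} = 0
G(17) = mex{2,1,1} = 0
G(18) = mex{2,2,1} = 0
G(19) = mex{0,2,2} = 1
G(20) = mex{0,0,2} = 1
G(21) = mex{0,0,0} = 1
G(22) = mex{1,0,0} = 2
G(23) = mex{1,1,0} = 2
P-positions are exactly the n with G(n) = 0.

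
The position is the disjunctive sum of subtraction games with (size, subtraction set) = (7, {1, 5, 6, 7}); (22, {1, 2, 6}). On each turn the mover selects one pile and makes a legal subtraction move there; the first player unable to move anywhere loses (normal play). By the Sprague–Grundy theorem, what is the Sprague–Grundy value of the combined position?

Pile A, S = {1, 5, 6, 7}:
n : 0 1 2 3 4 5 6 7
G : 0 1 0 1 0 1 2 3
G_A(7) = 3.
Pile B, S = {1, 2, 6}:
n :  0  1  2  3  4  5  6  7  8  9 10 11 12 13 14 15 16 17 18 19 20 21 22
G :  0  1  2  0  1  2  3  0  1  2  0  1  2  3  0  1  2  0  1  2  3  0  1
G_B(22) = 1.
Combined Grundy value = 3 ⊕ 1 = 2.

2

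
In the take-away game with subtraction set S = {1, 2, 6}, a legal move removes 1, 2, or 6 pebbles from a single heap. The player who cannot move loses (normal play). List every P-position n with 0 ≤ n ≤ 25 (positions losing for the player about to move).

n :  0  1  2  3  4  5  6  7  8  9 10 11 12 13 14 15 16 17 18 19 20 21 22 23 24 25
G :  0  1  2  0  1  2  3  0  1  2  0  1  2  3  0  1  2  0  1  2  3  0  1  2  0  1
P-positions are exactly the n with G(n) = 0.

0, 3, 7, 10, 14, 17, 21, 24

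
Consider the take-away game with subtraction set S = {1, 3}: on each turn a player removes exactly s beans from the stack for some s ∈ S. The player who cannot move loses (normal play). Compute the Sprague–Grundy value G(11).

G(0) = 0
G(1) = mex{0} = 1
G(2) = mex{1} = 0
G(3) = mex{0,0} = 1
G(4) = mex{1,1} = 0
G(5) = mex{0,0} = 1
G(6) = mex{1,1} = 0
G(7) = mex{0,0} = 1
G(8) = mex{1,1} = 0
G(9) = mex{0,0} = 1
G(10) = mex{1,1} = 0
G(11) = mex{0,0} = 1

1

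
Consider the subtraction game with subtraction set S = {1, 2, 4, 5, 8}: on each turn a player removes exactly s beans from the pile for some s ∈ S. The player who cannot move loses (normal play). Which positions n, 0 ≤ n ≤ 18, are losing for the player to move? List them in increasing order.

0, 3, 6, 9, 12, 15, 18

n :  0  1  2  3  4  5  6  7  8  9 10 11 12 13 14 15 16 17 18
G :  0  1  2  0  1  2  0  1  2  0  1  2  0  1  2  0  1  2  0
P-positions are exactly the n with G(n) = 0.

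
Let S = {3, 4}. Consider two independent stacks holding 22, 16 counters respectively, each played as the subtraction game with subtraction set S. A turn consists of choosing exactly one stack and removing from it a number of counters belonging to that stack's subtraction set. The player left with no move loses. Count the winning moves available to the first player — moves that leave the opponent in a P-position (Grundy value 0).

All stacks use S = {3, 4}:
G(0) = 0
G(1) = mex{} = 0
G(2) = mex{} = 0
G(3) = mex{0} = 1
G(4) = mex{0,0} = 1
G(5) = mex{0,0} = 1
G(6) = mex{1,0} = 2
G(7) = mex{1,1} = 0
G(8) = mex{1,1} = 0
G(9) = mex{2,1} = 0
G(10) = mex{0,2} = 1
G(11) = mex{0,0} = 1
G(12) = mex{0,0} = 1
G(13) = mex{1,0} = 2
G(14) = mex{1,1} = 0
G(15) = mex{1,1} = 0
G(16) = mex{2,1} = 0
G(17) = mex{0,2} = 1
G(18) = mex{0,0} = 1
G(19) = mex{0,0} = 1
G(20) = mex{1,0} = 2
G(21) = mex{1,1} = 0
G(22) = mex{1,1} = 0
Stack A: G(22) = 0.
Stack B: G(16) = 0.
Combined Grundy value = 0 ⊕ 0 = 0.
A winning move leaves total XOR = 0, i.e. changes one component's Grundy value g to g ⊕ X where X is the current total.
Stack A: target g' = 0⊕0 = 0, but every legal move changes the Grundy value (mex property), so 0 moves.
Stack B: target g' = 0⊕0 = 0, but every legal move changes the Grundy value (mex property), so 0 moves.

0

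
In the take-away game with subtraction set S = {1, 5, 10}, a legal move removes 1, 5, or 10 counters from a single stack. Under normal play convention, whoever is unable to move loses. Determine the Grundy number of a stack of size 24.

n :  0  1  2  3  4  5  6  7  8  9 10 11 12 13 14 15 16 17 18 19 20 21 22 23 24
G :  0  1  0  1  0  1  0  1  0  1  2  3  2  3  2  0  1  0  1  0  1  0  1  0  1

1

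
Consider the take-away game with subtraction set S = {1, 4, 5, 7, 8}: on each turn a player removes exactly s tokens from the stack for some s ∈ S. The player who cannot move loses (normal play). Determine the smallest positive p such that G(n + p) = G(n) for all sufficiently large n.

11

G(0) = 0
G(1) = mex{0} = 1
G(2) = mex{1} = 0
G(3) = mex{0} = 1
G(4) = mex{1,0} = 2
G(5) = mex{2,1,0} = 3
G(6) = mex{3,0,1} = 2
G(7) = mex{2,1,0,0} = 3
G(8) = mex{3,2,1,1,0} = 4
G(9) = mex{4,3,2,0,1} = 5
G(10) = mex{5,2,3,1,0} = 4
G(11) = mex{4,3,2,2,1} = 0
G(12) = mex{0,4,3,3,2} = 1
G(13) = mex{1,5,4,2,3} = 0
G(14) = mex{0,4,5,3,2} = 1
G(15) = mex{1,0,4,4,3} = 2
G(16) = mex{2,1,0,5,4} = 3
G(17) = mex{3,0,1,4,5} = 2
G(18) = mex{2,1,0,0,4} = 3
G(19) = mex{3,2,1,1,0} = 4
G(20) = mex{4,3,2,0,1} = 5
G(21) = mex{5,2,3,1,0} = 4
G(22) = mex{4,3,2,2,1} = 0
G(23) = mex{0,4,3,3,2} = 1
G(n+11) = G(n) holds for n = 0,…,7 (a full window of length max(S) = 8), so the sequence is purely periodic with period 11.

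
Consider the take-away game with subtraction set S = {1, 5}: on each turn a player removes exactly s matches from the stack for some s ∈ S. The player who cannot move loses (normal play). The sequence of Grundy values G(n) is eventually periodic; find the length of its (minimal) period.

2

G(0) = 0
G(1) = mex{0} = 1
G(2) = mex{1} = 0
G(3) = mex{0} = 1
G(4) = mex{1} = 0
G(5) = mex{0,0} = 1
G(6) = mex{1,1} = 0
G(7) = mex{0,0} = 1
G(8) = mex{1,1} = 0
G(9) = mex{0,0} = 1
G(10) = mex{1,1} = 0
G(11) = mex{0,0} = 1
G(12) = mex{1,1} = 0
G(13) = mex{0,0} = 1
G(14) = mex{1,1} = 0
G(n+2) = G(n) holds for n = 0,…,4 (a full window of length max(S) = 5), so the sequence is purely periodic with period 2.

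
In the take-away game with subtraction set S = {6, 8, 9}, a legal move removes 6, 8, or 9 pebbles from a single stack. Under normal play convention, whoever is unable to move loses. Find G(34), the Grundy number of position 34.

G(0) = 0
G(1) = mex{} = 0
G(2) = mex{} = 0
G(3) = mex{} = 0
G(4) = mex{} = 0
G(5) = mex{} = 0
G(6) = mex{0} = 1
G(7) = mex{0} = 1
G(8) = mex{0,0} = 1
G(9) = mex{0,0,0} = 1
G(10) = mex{0,0,0} = 1
G(11) = mex{0,0,0} = 1
G(12) = mex{1,0,0} = 2
G(13) = mex{1,0,0} = 2
G(14) = mex{1,1,0} = 2
G(15) = mex{1,1,1} = 0
G(16) = mex{1,1,1} = 0
G(17) = mex{1,1,1} = 0
G(18) = mex{2,1,1} = 0
G(19) = mex{2,1,1} = 0
G(20) = mex{2,2,1} = 0
G(21) = mex{0,2,2} = 1
G(22) = mex{0,2,2} = 1
G(23) = mex{0,0,2} = 1
G(24) = mex{0,0,0} = 1
G(25) = mex{0,0,0} = 1
G(26) = mex{0,0,0} = 1
G(27) = mex{1,0,0} = 2
G(28) = mex{1,0,0} = 2
G(29) = mex{1,1,0} = 2
G(30) = mex{1,1,1} = 0
G(31) = mex{1,1,1} = 0
G(32) = mex{1,1,1} = 0
G(33) = mex{2,1,1} = 0
G(34) = mex{2,1,1} = 0

0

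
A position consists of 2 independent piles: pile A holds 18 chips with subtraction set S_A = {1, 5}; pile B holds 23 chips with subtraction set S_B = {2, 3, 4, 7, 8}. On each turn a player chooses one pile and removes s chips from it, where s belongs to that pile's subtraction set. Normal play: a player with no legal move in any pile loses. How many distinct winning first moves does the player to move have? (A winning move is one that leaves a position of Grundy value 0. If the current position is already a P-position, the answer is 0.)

0

Pile A, S = {1, 5}:
G(0) = 0
G(1) = mex{0} = 1
G(2) = mex{1} = 0
G(3) = mex{0} = 1
G(4) = mex{1} = 0
G(5) = mex{0,0} = 1
G(6) = mex{1,1} = 0
G(7) = mex{0,0} = 1
G(8) = mex{1,1} = 0
G(9) = mex{0,0} = 1
G(10) = mex{1,1} = 0
G(11) = mex{0,0} = 1
G(12) = mex{1,1} = 0
G(13) = mex{0,0} = 1
G(14) = mex{1,1} = 0
G(15) = mex{0,0} = 1
G(16) = mex{1,1} = 0
G(17) = mex{0,0} = 1
G(18) = mex{1,1} = 0
G_A(18) = 0.
Pile B, S = {2, 3, 4, 7, 8}:
n :  0  1  2  3  4  5  6  7  8  9 10 11 12 13 14 15 16 17 18 19 20 21 22 23
G :  0  0  1  1  2  2  0  3  1  4  2  0  0  1  1  2  2  0  3  1  4  2  0  0
G_B(23) = 0.
Combined Grundy value = 0 ⊕ 0 = 0.
A winning move leaves total XOR = 0, i.e. changes one component's Grundy value g to g ⊕ X where X is the current total.
Pile A: target g' = 0⊕0 = 0, but every legal move changes the Grundy value (mex property), so 0 moves.
Pile B: target g' = 0⊕0 = 0, but every legal move changes the Grundy value (mex property), so 0 moves.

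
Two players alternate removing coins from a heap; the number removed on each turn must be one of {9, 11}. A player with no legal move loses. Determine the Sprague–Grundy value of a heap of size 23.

0

G(0) = 0
G(1) = mex{} = 0
G(2) = mex{} = 0
G(3) = mex{} = 0
G(4) = mex{} = 0
G(5) = mex{} = 0
G(6) = mex{} = 0
G(7) = mex{} = 0
G(8) = mex{} = 0
G(9) = mex{0} = 1
G(10) = mex{0} = 1
G(11) = mex{0,0} = 1
G(12) = mex{0,0} = 1
G(13) = mex{0,0} = 1
G(14) = mex{0,0} = 1
G(15) = mex{0,0} = 1
G(16) = mex{0,0} = 1
G(17) = mex{0,0} = 1
G(18) = mex{1,0} = 2
G(19) = mex{1,0} = 2
G(20) = mex{1,1} = 0
G(21) = mex{1,1} = 0
G(22) = mex{1,1} = 0
G(23) = mex{1,1} = 0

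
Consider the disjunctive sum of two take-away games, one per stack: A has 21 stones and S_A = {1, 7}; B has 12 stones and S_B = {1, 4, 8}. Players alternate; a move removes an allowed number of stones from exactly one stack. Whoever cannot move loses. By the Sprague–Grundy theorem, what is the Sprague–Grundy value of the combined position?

1

Stack A, S = {1, 7}:
n :  0  1  2  3  4  5  6  7  8  9 10 11 12 13 14 15 16 17 18 19 20 21
G :  0  1  0  1  0  1  0  1  0  1  0  1  0  1  0  1  0  1  0  1  0  1
G_A(21) = 1.
Stack B, S = {1, 4, 8}:
G(0) = 0
G(1) = mex{0} = 1
G(2) = mex{1} = 0
G(3) = mex{0} = 1
G(4) = mex{1,0} = 2
G(5) = mex{2,1} = 0
G(6) = mex{0,0} = 1
G(7) = mex{1,1} = 0
G(8) = mex{0,2,0} = 1
G(9) = mex{1,0,1} = 2
G(10) = mex{2,1,0} = 3
G(11) = mex{3,0,1} = 2
G(12) = mex{2,1,2} = 0
G_B(12) = 0.
Combined Grundy value = 1 ⊕ 0 = 1.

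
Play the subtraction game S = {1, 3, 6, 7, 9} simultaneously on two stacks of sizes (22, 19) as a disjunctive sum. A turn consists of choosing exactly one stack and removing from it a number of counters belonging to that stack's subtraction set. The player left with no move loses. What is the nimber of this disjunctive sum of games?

All stacks use S = {1, 3, 6, 7, 9}:
n :  0  1  2  3  4  5  6  7  8  9 10 11 12 13 14 15 16 17 18 19 20 21 22
G :  0  1  0  1  0  1  2  3  2  3  2  3  0  1  0  1  0  1  2  3  2  3  2
Stack A: G(22) = 2.
Stack B: G(19) = 3.
Combined Grundy value = 2 ⊕ 3 = 1.

1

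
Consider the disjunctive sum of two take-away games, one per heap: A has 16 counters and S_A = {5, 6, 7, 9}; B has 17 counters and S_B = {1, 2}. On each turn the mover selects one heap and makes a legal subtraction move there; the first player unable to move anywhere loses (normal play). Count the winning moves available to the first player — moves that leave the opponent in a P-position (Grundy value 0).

3

Heap A, S = {5, 6, 7, 9}:
n :  0  1  2  3  4  5  6  7  8  9 10 11 12 13 14 15 16
G :  0  0  0  0  0  1  1  1  1  1  2  2  2  2  0  0  0
G_A(16) = 0.
Heap B, S = {1, 2}:
n :  0  1  2  3  4  5  6  7  8  9 10 11 12 13 14 15 16 17
G :  0  1  2  0  1  2  0  1  2  0  1  2  0  1  2  0  1  2
G_B(17) = 2.
Combined Grundy value = 0 ⊕ 2 = 2.
A winning move leaves total XOR = 0, i.e. changes one component's Grundy value g to g ⊕ X where X is the current total.
Heap A: need g' = 0⊕2 = 2. Options: 16−5→G=2, 16−6→G=2, 16−7→G=1, 16−9→G=1. Hits: 2.
Heap B: need g' = 2⊕2 = 0. Options: 17−1→G=1, 17−2→G=0. Hits: 1.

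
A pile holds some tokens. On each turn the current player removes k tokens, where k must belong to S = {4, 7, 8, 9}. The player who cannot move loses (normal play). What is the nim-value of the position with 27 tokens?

n :  0  1  2  3  4  5  6  7  8  9 10 11 12 13 14 15 16 17 18 19 20 21 22 23 24 25 26 27
G :  0  0  0  0  1  1  1  1  2  2  2  2  3  0  0  0  0  1  1  1  1  2  2  2  2  3  0  0

0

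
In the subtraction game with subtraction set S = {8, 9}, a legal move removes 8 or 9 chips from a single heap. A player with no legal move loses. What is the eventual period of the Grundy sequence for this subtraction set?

G(0) = 0
G(1) = mex{} = 0
G(2) = mex{} = 0
G(3) = mex{} = 0
G(4) = mex{} = 0
G(5) = mex{} = 0
G(6) = mex{} = 0
G(7) = mex{} = 0
G(8) = mex{0} = 1
G(9) = mex{0,0} = 1
G(10) = mex{0,0} = 1
G(11) = mex{0,0} = 1
G(12) = mex{0,0} = 1
G(13) = mex{0,0} = 1
G(14) = mex{0,0} = 1
G(15) = mex{0,0} = 1
G(16) = mex{1,0} = 2
G(17) = mex{1,1} = 0
G(18) = mex{1,1} = 0
G(19) = mex{1,1} = 0
G(20) = mex{1,1} = 0
G(21) = mex{1,1} = 0
G(22) = mex{1,1} = 0
G(23) = mex{1,1} = 0
G(24) = mex{2,1} = 0
G(25) = mex{0,2} = 1
G(26) = mex{0,0} = 1
G(27) = mex{0,0} = 1
G(28) = mex{0,0} = 1
G(29) = mex{0,0} = 1
G(30) = mex{0,0} = 1
G(31) = mex{0,0} = 1
G(32) = mex{0,0} = 1
G(33) = mex{1,0} = 2
G(34) = mex{1,1} = 0
G(35) = mex{1,1} = 0
G(n+17) = G(n) holds for n = 0,…,8 (a full window of length max(S) = 9), so the sequence is purely periodic with period 17.

17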